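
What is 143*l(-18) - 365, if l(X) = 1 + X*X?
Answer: 46110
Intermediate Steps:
l(X) = 1 + X²
143*l(-18) - 365 = 143*(1 + (-18)²) - 365 = 143*(1 + 324) - 365 = 143*325 - 365 = 46475 - 365 = 46110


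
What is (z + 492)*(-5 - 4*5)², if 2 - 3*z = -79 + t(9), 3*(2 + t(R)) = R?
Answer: 972500/3 ≈ 3.2417e+5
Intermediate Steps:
t(R) = -2 + R/3
z = 80/3 (z = ⅔ - (-79 + (-2 + (⅓)*9))/3 = ⅔ - (-79 + (-2 + 3))/3 = ⅔ - (-79 + 1)/3 = ⅔ - ⅓*(-78) = ⅔ + 26 = 80/3 ≈ 26.667)
(z + 492)*(-5 - 4*5)² = (80/3 + 492)*(-5 - 4*5)² = 1556*(-5 - 20)²/3 = (1556/3)*(-25)² = (1556/3)*625 = 972500/3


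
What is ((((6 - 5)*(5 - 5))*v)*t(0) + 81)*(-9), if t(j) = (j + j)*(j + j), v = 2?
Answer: -729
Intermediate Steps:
t(j) = 4*j**2 (t(j) = (2*j)*(2*j) = 4*j**2)
((((6 - 5)*(5 - 5))*v)*t(0) + 81)*(-9) = ((((6 - 5)*(5 - 5))*2)*(4*0**2) + 81)*(-9) = (((1*0)*2)*(4*0) + 81)*(-9) = ((0*2)*0 + 81)*(-9) = (0*0 + 81)*(-9) = (0 + 81)*(-9) = 81*(-9) = -729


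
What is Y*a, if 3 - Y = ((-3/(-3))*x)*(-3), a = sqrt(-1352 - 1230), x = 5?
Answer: 18*I*sqrt(2582) ≈ 914.64*I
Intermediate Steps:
a = I*sqrt(2582) (a = sqrt(-2582) = I*sqrt(2582) ≈ 50.813*I)
Y = 18 (Y = 3 - -3/(-3)*5*(-3) = 3 - -3*(-1/3)*5*(-3) = 3 - 1*5*(-3) = 3 - 5*(-3) = 3 - 1*(-15) = 3 + 15 = 18)
Y*a = 18*(I*sqrt(2582)) = 18*I*sqrt(2582)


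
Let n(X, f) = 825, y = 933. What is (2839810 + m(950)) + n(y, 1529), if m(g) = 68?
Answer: 2840703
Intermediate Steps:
(2839810 + m(950)) + n(y, 1529) = (2839810 + 68) + 825 = 2839878 + 825 = 2840703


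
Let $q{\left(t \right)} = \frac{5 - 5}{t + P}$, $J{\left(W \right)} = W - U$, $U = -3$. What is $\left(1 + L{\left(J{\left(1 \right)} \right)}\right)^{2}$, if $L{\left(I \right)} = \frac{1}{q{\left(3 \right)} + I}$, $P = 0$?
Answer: $\frac{25}{16} \approx 1.5625$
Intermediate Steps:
$J{\left(W \right)} = 3 + W$ ($J{\left(W \right)} = W - -3 = W + 3 = 3 + W$)
$q{\left(t \right)} = 0$ ($q{\left(t \right)} = \frac{5 - 5}{t + 0} = \frac{0}{t} = 0$)
$L{\left(I \right)} = \frac{1}{I}$ ($L{\left(I \right)} = \frac{1}{0 + I} = \frac{1}{I}$)
$\left(1 + L{\left(J{\left(1 \right)} \right)}\right)^{2} = \left(1 + \frac{1}{3 + 1}\right)^{2} = \left(1 + \frac{1}{4}\right)^{2} = \left(\frac{5}{4}\right)^{2} = \frac{25}{16}$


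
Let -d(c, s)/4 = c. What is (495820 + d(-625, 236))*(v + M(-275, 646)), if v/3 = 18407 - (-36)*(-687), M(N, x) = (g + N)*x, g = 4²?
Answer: -92831534480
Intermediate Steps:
d(c, s) = -4*c
g = 16
M(N, x) = x*(16 + N) (M(N, x) = (16 + N)*x = x*(16 + N))
v = -18975 (v = 3*(18407 - (-36)*(-687)) = 3*(18407 - 1*24732) = 3*(18407 - 24732) = 3*(-6325) = -18975)
(495820 + d(-625, 236))*(v + M(-275, 646)) = (495820 - 4*(-625))*(-18975 + 646*(16 - 275)) = (495820 + 2500)*(-18975 + 646*(-259)) = 498320*(-18975 - 167314) = 498320*(-186289) = -92831534480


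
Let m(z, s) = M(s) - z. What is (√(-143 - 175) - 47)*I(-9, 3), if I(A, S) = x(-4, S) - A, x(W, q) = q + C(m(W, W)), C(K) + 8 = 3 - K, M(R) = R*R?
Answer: 611 - 13*I*√318 ≈ 611.0 - 231.82*I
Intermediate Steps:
M(R) = R²
m(z, s) = s² - z
C(K) = -5 - K (C(K) = -8 + (3 - K) = -5 - K)
x(W, q) = -5 + W + q - W² (x(W, q) = q + (-5 - (W² - W)) = q + (-5 + (W - W²)) = q + (-5 + W - W²) = -5 + W + q - W²)
I(A, S) = -25 + S - A (I(A, S) = (-5 - 4 + S - 1*(-4)²) - A = (-5 - 4 + S - 1*16) - A = (-5 - 4 + S - 16) - A = (-25 + S) - A = -25 + S - A)
(√(-143 - 175) - 47)*I(-9, 3) = (√(-143 - 175) - 47)*(-25 + 3 - 1*(-9)) = (√(-318) - 47)*(-25 + 3 + 9) = (I*√318 - 47)*(-13) = (-47 + I*√318)*(-13) = 611 - 13*I*√318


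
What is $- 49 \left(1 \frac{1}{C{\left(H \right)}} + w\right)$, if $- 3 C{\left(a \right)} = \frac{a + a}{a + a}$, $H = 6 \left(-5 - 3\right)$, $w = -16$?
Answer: $931$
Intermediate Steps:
$H = -48$ ($H = 6 \left(-8\right) = -48$)
$C{\left(a \right)} = - \frac{1}{3}$ ($C{\left(a \right)} = - \frac{\left(a + a\right) \frac{1}{a + a}}{3} = - \frac{2 a \frac{1}{2 a}}{3} = \left(- \frac{1}{3}\right) 1 = - \frac{1}{3}$)
$- 49 \left(1 \frac{1}{C{\left(H \right)}} + w\right) = - 49 \left(1 \frac{1}{- \frac{1}{3}} - 16\right) = - 49 \left(1 \left(-3\right) - 16\right) = - 49 \left(-3 - 16\right) = \left(-49\right) \left(-19\right) = 931$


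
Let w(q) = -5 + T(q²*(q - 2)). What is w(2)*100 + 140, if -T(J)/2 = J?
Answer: -360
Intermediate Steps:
T(J) = -2*J
w(q) = -5 - 2*q²*(-2 + q) (w(q) = -5 - 2*q²*(q - 2) = -5 - 2*q²*(-2 + q))
w(2)*100 + 140 = (-5 + 2*2²*(2 - 1*2))*100 + 140 = (-5 + 2*4*(2 - 2))*100 + 140 = (-5 + 2*4*0)*100 + 140 = (-5 + 0)*100 + 140 = -5*100 + 140 = -500 + 140 = -360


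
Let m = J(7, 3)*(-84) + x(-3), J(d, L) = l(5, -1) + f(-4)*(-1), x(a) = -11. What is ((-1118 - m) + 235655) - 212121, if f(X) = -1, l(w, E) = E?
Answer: 22427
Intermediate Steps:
J(d, L) = 0 (J(d, L) = -1 - 1*(-1) = -1 + 1 = 0)
m = -11 (m = 0*(-84) - 11 = 0 - 11 = -11)
((-1118 - m) + 235655) - 212121 = ((-1118 - 1*(-11)) + 235655) - 212121 = ((-1118 + 11) + 235655) - 212121 = (-1107 + 235655) - 212121 = 234548 - 212121 = 22427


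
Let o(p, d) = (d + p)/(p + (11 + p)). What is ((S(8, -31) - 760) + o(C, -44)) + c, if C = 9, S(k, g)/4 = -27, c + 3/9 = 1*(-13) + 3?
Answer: -76520/87 ≈ -879.54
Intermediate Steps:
c = -31/3 (c = -1/3 + (1*(-13) + 3) = -1/3 + (-13 + 3) = -1/3 - 10 = -31/3 ≈ -10.333)
S(k, g) = -108 (S(k, g) = 4*(-27) = -108)
o(p, d) = (d + p)/(11 + 2*p)
((S(8, -31) - 760) + o(C, -44)) + c = ((-108 - 760) + (-44 + 9)/(11 + 2*9)) - 31/3 = (-868 - 35/(11 + 18)) - 31/3 = (-868 - 35/29) - 31/3 = -25207/29 - 31/3 = -76520/87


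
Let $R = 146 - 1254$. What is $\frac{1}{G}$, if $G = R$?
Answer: $- \frac{1}{1108} \approx -0.00090253$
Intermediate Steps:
$R = -1108$ ($R = 146 - 1254 = -1108$)
$G = -1108$
$\frac{1}{G} = \frac{1}{-1108} = - \frac{1}{1108}$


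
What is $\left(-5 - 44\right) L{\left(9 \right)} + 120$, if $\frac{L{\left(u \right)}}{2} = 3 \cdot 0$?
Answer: $120$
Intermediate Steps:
$L{\left(u \right)} = 0$ ($L{\left(u \right)} = 2 \cdot 3 \cdot 0 = 2 \cdot 0 = 0$)
$\left(-5 - 44\right) L{\left(9 \right)} + 120 = \left(-5 - 44\right) 0 + 120 = \left(-49\right) 0 + 120 = 0 + 120 = 120$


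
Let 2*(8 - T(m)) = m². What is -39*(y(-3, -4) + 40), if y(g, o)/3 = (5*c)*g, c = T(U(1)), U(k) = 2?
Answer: 8970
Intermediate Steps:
T(m) = 8 - m²/2
c = 6 (c = 8 - ½*2² = 8 - ½*4 = 8 - 2 = 6)
y(g, o) = 90*g (y(g, o) = 3*((5*6)*g) = 3*(30*g) = 90*g)
-39*(y(-3, -4) + 40) = -39*(90*(-3) + 40) = -39*(-270 + 40) = -39*(-230) = 8970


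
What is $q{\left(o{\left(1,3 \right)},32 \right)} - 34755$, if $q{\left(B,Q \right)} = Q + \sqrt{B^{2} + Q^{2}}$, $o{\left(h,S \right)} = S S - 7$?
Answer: $-34723 + 2 \sqrt{257} \approx -34691.0$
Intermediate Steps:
$o{\left(h,S \right)} = -7 + S^{2}$ ($o{\left(h,S \right)} = S^{2} - 7 = -7 + S^{2}$)
$q{\left(o{\left(1,3 \right)},32 \right)} - 34755 = \left(32 + \sqrt{\left(-7 + 3^{2}\right)^{2} + 32^{2}}\right) - 34755 = \left(32 + \sqrt{\left(-7 + 9\right)^{2} + 1024}\right) - 34755 = \left(32 + \sqrt{2^{2} + 1024}\right) - 34755 = \left(32 + \sqrt{4 + 1024}\right) - 34755 = \left(32 + \sqrt{1028}\right) - 34755 = \left(32 + 2 \sqrt{257}\right) - 34755 = -34723 + 2 \sqrt{257}$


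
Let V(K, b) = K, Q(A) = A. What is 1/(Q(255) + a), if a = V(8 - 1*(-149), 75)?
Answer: 1/412 ≈ 0.0024272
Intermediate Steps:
a = 157 (a = 8 - 1*(-149) = 8 + 149 = 157)
1/(Q(255) + a) = 1/(255 + 157) = 1/412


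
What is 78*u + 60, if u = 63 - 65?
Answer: -96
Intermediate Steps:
u = -2
78*u + 60 = 78*(-2) + 60 = -156 + 60 = -96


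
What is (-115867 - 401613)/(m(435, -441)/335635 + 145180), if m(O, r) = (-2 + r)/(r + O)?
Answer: -1042106398800/292364936243 ≈ -3.5644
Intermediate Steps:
m(O, r) = (-2 + r)/(O + r)
(-115867 - 401613)/(m(435, -441)/335635 + 145180) = (-115867 - 401613)/(((-2 - 441)/(435 - 441))/335635 + 145180) = -517480/((-443/(-6))*(1/335635) + 145180) = -517480/(-1/6*(-443)*(1/335635) + 145180) = -517480/((443/6)*(1/335635) + 145180) = -517480/(443/2013810 + 145180) = -517480/292364936243/2013810 = -517480*2013810/292364936243 = -1042106398800/292364936243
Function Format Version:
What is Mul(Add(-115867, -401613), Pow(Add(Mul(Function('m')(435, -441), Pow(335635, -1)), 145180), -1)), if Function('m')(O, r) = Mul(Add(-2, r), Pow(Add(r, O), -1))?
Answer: Rational(-1042106398800, 292364936243) ≈ -3.5644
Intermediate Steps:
Function('m')(O, r) = Mul(Pow(Add(O, r), -1), Add(-2, r)) (Function('m')(O, r) = Mul(Add(-2, r), Pow(Add(O, r), -1)) = Mul(Pow(Add(O, r), -1), Add(-2, r)))
Mul(Add(-115867, -401613), Pow(Add(Mul(Function('m')(435, -441), Pow(335635, -1)), 145180), -1)) = Mul(Add(-115867, -401613), Pow(Add(Mul(Mul(Pow(Add(435, -441), -1), Add(-2, -441)), Pow(335635, -1)), 145180), -1)) = Mul(-517480, Pow(Add(Mul(Mul(Pow(-6, -1), -443), Rational(1, 335635)), 145180), -1)) = Mul(-517480, Pow(Add(Mul(Mul(Rational(-1, 6), -443), Rational(1, 335635)), 145180), -1)) = Mul(-517480, Pow(Add(Mul(Rational(443, 6), Rational(1, 335635)), 145180), -1)) = Mul(-517480, Pow(Add(Rational(443, 2013810), 145180), -1)) = Mul(-517480, Pow(Rational(292364936243, 2013810), -1)) = Mul(-517480, Rational(2013810, 292364936243)) = Rational(-1042106398800, 292364936243)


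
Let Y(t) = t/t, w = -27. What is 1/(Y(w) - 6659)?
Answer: -1/6658 ≈ -0.00015020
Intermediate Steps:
Y(t) = 1
1/(Y(w) - 6659) = 1/(1 - 6659) = 1/(-6658) = -1/6658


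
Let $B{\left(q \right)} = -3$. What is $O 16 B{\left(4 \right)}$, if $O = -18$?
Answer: $864$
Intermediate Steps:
$O 16 B{\left(4 \right)} = \left(-18\right) 16 \left(-3\right) = \left(-288\right) \left(-3\right) = 864$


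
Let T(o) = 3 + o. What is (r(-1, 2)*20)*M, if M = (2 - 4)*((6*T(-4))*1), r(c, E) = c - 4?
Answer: -1200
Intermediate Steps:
r(c, E) = -4 + c
M = 12 (M = (2 - 4)*((6*(3 - 4))*1) = -2*6*(-1) = -(-12) = -2*(-6) = 12)
(r(-1, 2)*20)*M = ((-4 - 1)*20)*12 = -5*20*12 = -100*12 = -1200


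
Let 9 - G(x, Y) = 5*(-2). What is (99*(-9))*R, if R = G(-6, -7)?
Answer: -16929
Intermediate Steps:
G(x, Y) = 19 (G(x, Y) = 9 - 5*(-2) = 9 - 1*(-10) = 9 + 10 = 19)
R = 19
(99*(-9))*R = (99*(-9))*19 = -891*19 = -16929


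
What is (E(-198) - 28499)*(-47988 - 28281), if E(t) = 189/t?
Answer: 47820586731/22 ≈ 2.1737e+9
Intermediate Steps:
(E(-198) - 28499)*(-47988 - 28281) = (189/(-198) - 28499)*(-47988 - 28281) = (189*(-1/198) - 28499)*(-76269) = (-21/22 - 28499)*(-76269) = -626999/22*(-76269) = 47820586731/22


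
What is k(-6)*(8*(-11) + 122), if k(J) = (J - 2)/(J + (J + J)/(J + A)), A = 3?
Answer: 136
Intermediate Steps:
k(J) = (-2 + J)/(J + 2*J/(3 + J)) (k(J) = (J - 2)/(J + (J + J)/(J + 3)) = (-2 + J)/(J + (2*J)/(3 + J)) = (-2 + J)/(J + 2*J/(3 + J)))
k(-6)*(8*(-11) + 122) = ((-6 - 6 + (-6)²)/((-6)*(5 - 6)))*(8*(-11) + 122) = (-⅙*(-6 - 6 + 36)/(-1))*(-88 + 122) = -⅙*(-1)*24*34 = 4*34 = 136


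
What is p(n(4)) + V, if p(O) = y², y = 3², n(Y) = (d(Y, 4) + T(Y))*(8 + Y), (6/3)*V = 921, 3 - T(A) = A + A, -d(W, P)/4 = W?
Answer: 1083/2 ≈ 541.50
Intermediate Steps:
d(W, P) = -4*W
T(A) = 3 - 2*A (T(A) = 3 - (A + A) = 3 - 2*A)
V = 921/2 (V = (½)*921 = 921/2 ≈ 460.50)
n(Y) = (3 - 6*Y)*(8 + Y) (n(Y) = (-4*Y + (3 - 2*Y))*(8 + Y) = (3 - 6*Y)*(8 + Y))
y = 9
p(O) = 81 (p(O) = 9² = 81)
p(n(4)) + V = 81 + 921/2 = 1083/2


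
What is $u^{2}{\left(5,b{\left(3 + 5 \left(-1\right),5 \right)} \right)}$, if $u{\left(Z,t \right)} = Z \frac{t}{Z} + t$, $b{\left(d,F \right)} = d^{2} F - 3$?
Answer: $1156$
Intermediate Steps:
$b{\left(d,F \right)} = -3 + F d^{2}$ ($b{\left(d,F \right)} = F d^{2} - 3 = -3 + F d^{2}$)
$u{\left(Z,t \right)} = 2 t$ ($u{\left(Z,t \right)} = t + t = 2 t$)
$u^{2}{\left(5,b{\left(3 + 5 \left(-1\right),5 \right)} \right)} = \left(2 \left(-3 + 5 \left(3 + 5 \left(-1\right)\right)^{2}\right)\right)^{2} = \left(2 \left(-3 + 5 \left(3 - 5\right)^{2}\right)\right)^{2} = \left(2 \left(-3 + 5 \left(-2\right)^{2}\right)\right)^{2} = \left(2 \left(-3 + 5 \cdot 4\right)\right)^{2} = \left(2 \left(-3 + 20\right)\right)^{2} = \left(2 \cdot 17\right)^{2} = 34^{2} = 1156$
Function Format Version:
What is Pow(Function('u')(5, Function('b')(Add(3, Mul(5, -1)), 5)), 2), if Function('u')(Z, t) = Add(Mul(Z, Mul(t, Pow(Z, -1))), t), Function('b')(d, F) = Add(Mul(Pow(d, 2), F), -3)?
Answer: 1156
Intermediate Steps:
Function('b')(d, F) = Add(-3, Mul(F, Pow(d, 2))) (Function('b')(d, F) = Add(Mul(F, Pow(d, 2)), -3) = Add(-3, Mul(F, Pow(d, 2))))
Function('u')(Z, t) = Mul(2, t) (Function('u')(Z, t) = Add(t, t) = Mul(2, t))
Pow(Function('u')(5, Function('b')(Add(3, Mul(5, -1)), 5)), 2) = Pow(Mul(2, Add(-3, Mul(5, Pow(Add(3, Mul(5, -1)), 2)))), 2) = Pow(Mul(2, Add(-3, Mul(5, Pow(Add(3, -5), 2)))), 2) = Pow(Mul(2, Add(-3, Mul(5, Pow(-2, 2)))), 2) = Pow(Mul(2, Add(-3, Mul(5, 4))), 2) = Pow(Mul(2, Add(-3, 20)), 2) = Pow(Mul(2, 17), 2) = Pow(34, 2) = 1156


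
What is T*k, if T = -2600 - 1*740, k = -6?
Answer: 20040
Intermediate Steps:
T = -3340 (T = -2600 - 740 = -3340)
T*k = -3340*(-6) = 20040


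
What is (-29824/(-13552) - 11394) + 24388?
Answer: 11007782/847 ≈ 12996.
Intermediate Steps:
(-29824/(-13552) - 11394) + 24388 = (-29824*(-1/13552) - 11394) + 24388 = (1864/847 - 11394) + 24388 = -9648854/847 + 24388 = 11007782/847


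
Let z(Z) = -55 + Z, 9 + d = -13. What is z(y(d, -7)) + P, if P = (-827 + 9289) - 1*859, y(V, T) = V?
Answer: 7526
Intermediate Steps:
d = -22 (d = -9 - 13 = -22)
P = 7603 (P = 8462 - 859 = 7603)
z(y(d, -7)) + P = (-55 - 22) + 7603 = -77 + 7603 = 7526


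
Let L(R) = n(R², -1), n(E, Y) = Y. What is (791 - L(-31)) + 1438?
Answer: 2230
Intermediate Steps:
L(R) = -1
(791 - L(-31)) + 1438 = (791 - 1*(-1)) + 1438 = (791 + 1) + 1438 = 792 + 1438 = 2230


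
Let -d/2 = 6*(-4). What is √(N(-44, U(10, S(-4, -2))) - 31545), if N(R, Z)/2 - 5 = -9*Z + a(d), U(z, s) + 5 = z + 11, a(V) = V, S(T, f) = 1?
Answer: I*√31727 ≈ 178.12*I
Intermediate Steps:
d = 48 (d = -12*(-4) = -2*(-24) = 48)
U(z, s) = 6 + z (U(z, s) = -5 + (z + 11) = -5 + (11 + z) = 6 + z)
N(R, Z) = 106 - 18*Z (N(R, Z) = 10 + 2*(-9*Z + 48) = 10 + 2*(48 - 9*Z) = 10 + (96 - 18*Z) = 106 - 18*Z)
√(N(-44, U(10, S(-4, -2))) - 31545) = √((106 - 18*(6 + 10)) - 31545) = √((106 - 18*16) - 31545) = √((106 - 288) - 31545) = √(-182 - 31545) = √(-31727) = I*√31727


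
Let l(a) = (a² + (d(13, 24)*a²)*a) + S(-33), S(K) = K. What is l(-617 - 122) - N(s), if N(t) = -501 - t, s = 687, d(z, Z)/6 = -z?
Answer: 31480053958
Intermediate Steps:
d(z, Z) = -6*z (d(z, Z) = 6*(-z) = -6*z)
l(a) = -33 + a² - 78*a³ (l(a) = (a² + ((-6*13)*a²)*a) - 33 = (a² + (-78*a²)*a) - 33 = (a² - 78*a³) - 33 = -33 + a² - 78*a³)
l(-617 - 122) - N(s) = (-33 + (-617 - 122)² - 78*(-617 - 122)³) - (-501 - 1*687) = (-33 + (-739)² - 78*(-739)³) - (-501 - 687) = (-33 + 546121 - 78*(-403583419)) - 1*(-1188) = (-33 + 546121 + 31479506682) + 1188 = 31480052770 + 1188 = 31480053958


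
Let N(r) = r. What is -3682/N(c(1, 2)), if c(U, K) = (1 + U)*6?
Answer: -1841/6 ≈ -306.83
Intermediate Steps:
c(U, K) = 6 + 6*U
-3682/N(c(1, 2)) = -3682/(6 + 6*1) = -3682/(6 + 6) = -3682/12 = -3682*1/12 = -1841/6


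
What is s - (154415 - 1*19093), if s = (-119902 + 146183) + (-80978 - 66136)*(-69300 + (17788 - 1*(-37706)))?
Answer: 2030946843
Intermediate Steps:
s = 2031082165 (s = 26281 - 147114*(-69300 + (17788 + 37706)) = 26281 - 147114*(-69300 + 55494) = 26281 - 147114*(-13806) = 26281 + 2031055884 = 2031082165)
s - (154415 - 1*19093) = 2031082165 - (154415 - 1*19093) = 2031082165 - (154415 - 19093) = 2031082165 - 1*135322 = 2031082165 - 135322 = 2030946843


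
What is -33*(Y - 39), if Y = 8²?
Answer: -825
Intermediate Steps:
Y = 64
-33*(Y - 39) = -33*(64 - 39) = -33*25 = -825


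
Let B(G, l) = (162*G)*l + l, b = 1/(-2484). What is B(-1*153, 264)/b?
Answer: 16253408160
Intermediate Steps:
b = -1/2484 ≈ -0.00040258
B(G, l) = l + 162*G*l (B(G, l) = 162*G*l + l = l + 162*G*l)
B(-1*153, 264)/b = (264*(1 + 162*(-1*153)))/(-1/2484) = (264*(1 + 162*(-153)))*(-2484) = (264*(1 - 24786))*(-2484) = (264*(-24785))*(-2484) = -6543240*(-2484) = 16253408160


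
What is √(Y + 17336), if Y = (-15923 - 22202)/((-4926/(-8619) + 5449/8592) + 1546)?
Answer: 2*√6312873420215044614689786/38192488577 ≈ 131.57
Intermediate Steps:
Y = -941108610000/38192488577 (Y = -38125/((-4926*(-1/8619) + 5449*(1/8592)) + 1546) = -38125/((1642/2873 + 5449/8592) + 1546) = -38125/(29763041/24684816 + 1546) = -38125/38192488577/24684816 = -38125*24684816/38192488577 = -941108610000/38192488577 ≈ -24.641)
√(Y + 17336) = √(-941108610000/38192488577 + 17336) = √(661163873360872/38192488577) = 2*√6312873420215044614689786/38192488577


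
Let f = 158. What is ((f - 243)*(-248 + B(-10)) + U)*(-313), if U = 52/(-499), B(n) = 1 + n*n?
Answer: -1951540289/499 ≈ -3.9109e+6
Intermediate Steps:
B(n) = 1 + n²
U = -52/499 (U = 52*(-1/499) = -52/499 ≈ -0.10421)
((f - 243)*(-248 + B(-10)) + U)*(-313) = ((158 - 243)*(-248 + (1 + (-10)²)) - 52/499)*(-313) = (-85*(-248 + (1 + 100)) - 52/499)*(-313) = (-85*(-248 + 101) - 52/499)*(-313) = (-85*(-147) - 52/499)*(-313) = (12495 - 52/499)*(-313) = (6234953/499)*(-313) = -1951540289/499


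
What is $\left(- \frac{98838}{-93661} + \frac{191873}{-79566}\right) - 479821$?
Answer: $- \frac{3575747097981191}{7452231126} \approx -4.7982 \cdot 10^{5}$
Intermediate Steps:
$\left(- \frac{98838}{-93661} + \frac{191873}{-79566}\right) - 479821 = \left(\left(-98838\right) \left(- \frac{1}{93661}\right) + 191873 \left(- \frac{1}{79566}\right)\right) - 479821 = \left(\frac{98838}{93661} - \frac{191873}{79566}\right) - 479821 = - \frac{10106872745}{7452231126} - 479821 = - \frac{3575747097981191}{7452231126}$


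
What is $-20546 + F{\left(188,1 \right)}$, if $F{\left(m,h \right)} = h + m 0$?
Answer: $-20545$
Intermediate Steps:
$F{\left(m,h \right)} = h$ ($F{\left(m,h \right)} = h + 0 = h$)
$-20546 + F{\left(188,1 \right)} = -20546 + 1 = -20545$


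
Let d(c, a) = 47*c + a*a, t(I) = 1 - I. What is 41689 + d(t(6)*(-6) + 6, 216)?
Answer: 90037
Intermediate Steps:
d(c, a) = a² + 47*c (d(c, a) = 47*c + a² = a² + 47*c)
41689 + d(t(6)*(-6) + 6, 216) = 41689 + (216² + 47*((1 - 1*6)*(-6) + 6)) = 41689 + (46656 + 47*((1 - 6)*(-6) + 6)) = 41689 + (46656 + 47*(-5*(-6) + 6)) = 41689 + (46656 + 47*(30 + 6)) = 41689 + (46656 + 47*36) = 41689 + (46656 + 1692) = 41689 + 48348 = 90037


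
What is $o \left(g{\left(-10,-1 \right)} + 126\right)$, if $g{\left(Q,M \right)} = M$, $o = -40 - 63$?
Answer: $-12875$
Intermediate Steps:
$o = -103$
$o \left(g{\left(-10,-1 \right)} + 126\right) = - 103 \left(-1 + 126\right) = \left(-103\right) 125 = -12875$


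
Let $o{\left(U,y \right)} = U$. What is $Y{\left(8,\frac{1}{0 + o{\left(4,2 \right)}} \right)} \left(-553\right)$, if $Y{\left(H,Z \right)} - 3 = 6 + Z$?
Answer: $- \frac{20461}{4} \approx -5115.3$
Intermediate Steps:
$Y{\left(H,Z \right)} = 9 + Z$ ($Y{\left(H,Z \right)} = 3 + \left(6 + Z\right) = 9 + Z$)
$Y{\left(8,\frac{1}{0 + o{\left(4,2 \right)}} \right)} \left(-553\right) = \left(9 + \frac{1}{0 + 4}\right) \left(-553\right) = \left(9 + \frac{1}{4}\right) \left(-553\right) = \frac{37}{4} \left(-553\right) = - \frac{20461}{4}$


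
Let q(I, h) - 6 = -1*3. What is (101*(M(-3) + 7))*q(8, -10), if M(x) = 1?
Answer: 2424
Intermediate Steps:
q(I, h) = 3 (q(I, h) = 6 - 1*3 = 6 - 3 = 3)
(101*(M(-3) + 7))*q(8, -10) = (101*(1 + 7))*3 = (101*8)*3 = 808*3 = 2424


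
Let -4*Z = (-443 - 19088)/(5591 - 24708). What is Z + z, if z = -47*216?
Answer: -776322667/76468 ≈ -10152.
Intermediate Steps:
z = -10152
Z = -19531/76468 (Z = -(-443 - 19088)/(4*(5591 - 24708)) = -(-19531)/(4*(-19117)) = -(-19531)*(-1)/(4*19117) = -¼*19531/19117 = -19531/76468 ≈ -0.25541)
Z + z = -19531/76468 - 10152 = -776322667/76468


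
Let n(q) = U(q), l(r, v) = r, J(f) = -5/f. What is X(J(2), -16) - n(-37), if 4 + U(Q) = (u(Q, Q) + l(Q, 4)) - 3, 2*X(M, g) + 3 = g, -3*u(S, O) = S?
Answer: 133/6 ≈ 22.167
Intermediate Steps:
u(S, O) = -S/3
X(M, g) = -3/2 + g/2
U(Q) = -7 + 2*Q/3 (U(Q) = -4 + ((-Q/3 + Q) - 3) = -4 + (2*Q/3 - 3) = -4 + (-3 + 2*Q/3) = -7 + 2*Q/3)
n(q) = -7 + 2*q/3
X(J(2), -16) - n(-37) = (-3/2 + (½)*(-16)) - (-7 + (⅔)*(-37)) = (-3/2 - 8) - (-7 - 74/3) = -19/2 - 1*(-95/3) = -19/2 + 95/3 = 133/6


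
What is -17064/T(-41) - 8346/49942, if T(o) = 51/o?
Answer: 5823366027/424507 ≈ 13718.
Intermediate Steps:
-17064/T(-41) - 8346/49942 = -17064/(51/(-41)) - 8346/49942 = -17064/(51*(-1/41)) - 8346*1/49942 = -17064/(-51/41) - 4173/24971 = -17064*(-41/51) - 4173/24971 = 233208/17 - 4173/24971 = 5823366027/424507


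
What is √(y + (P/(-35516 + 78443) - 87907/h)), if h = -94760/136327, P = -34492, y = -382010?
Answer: I*√1057097450945094602173710/2033881260 ≈ 505.51*I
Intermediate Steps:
h = -94760/136327 (h = -94760*1/136327 = -94760/136327 ≈ -0.69509)
√(y + (P/(-35516 + 78443) - 87907/h)) = √(-382010 + (-34492/(-35516 + 78443) - 87907/(-94760/136327))) = √(-382010 + (-34492/42927 - 87907*(-136327/94760))) = √(-382010 + (-34492*1/42927 + 11984097589/94760)) = √(-382010 + (-34492/42927 + 11984097589/94760)) = √(-382010 + 514438088741083/4067762520) = √(-1039487871524117/4067762520) = I*√1057097450945094602173710/2033881260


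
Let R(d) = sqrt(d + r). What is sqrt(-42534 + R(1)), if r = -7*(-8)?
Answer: sqrt(-42534 + sqrt(57)) ≈ 206.22*I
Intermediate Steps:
r = 56
R(d) = sqrt(56 + d) (R(d) = sqrt(d + 56) = sqrt(56 + d))
sqrt(-42534 + R(1)) = sqrt(-42534 + sqrt(56 + 1)) = sqrt(-42534 + sqrt(57))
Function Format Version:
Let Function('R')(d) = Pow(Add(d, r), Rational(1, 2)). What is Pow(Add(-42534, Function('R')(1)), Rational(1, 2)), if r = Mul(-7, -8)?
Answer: Pow(Add(-42534, Pow(57, Rational(1, 2))), Rational(1, 2)) ≈ Mul(206.22, I)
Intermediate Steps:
r = 56
Function('R')(d) = Pow(Add(56, d), Rational(1, 2)) (Function('R')(d) = Pow(Add(d, 56), Rational(1, 2)) = Pow(Add(56, d), Rational(1, 2)))
Pow(Add(-42534, Function('R')(1)), Rational(1, 2)) = Pow(Add(-42534, Pow(Add(56, 1), Rational(1, 2))), Rational(1, 2)) = Pow(Add(-42534, Pow(57, Rational(1, 2))), Rational(1, 2))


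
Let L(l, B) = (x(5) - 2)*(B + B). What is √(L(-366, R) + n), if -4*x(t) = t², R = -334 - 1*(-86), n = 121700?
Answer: 4*√7862 ≈ 354.67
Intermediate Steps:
R = -248 (R = -334 + 86 = -248)
x(t) = -t²/4
L(l, B) = -33*B/2 (L(l, B) = (-¼*5² - 2)*(B + B) = (-¼*25 - 2)*(2*B) = (-25/4 - 2)*(2*B) = -33*B/2)
√(L(-366, R) + n) = √(-33/2*(-248) + 121700) = √(4092 + 121700) = √125792 = 4*√7862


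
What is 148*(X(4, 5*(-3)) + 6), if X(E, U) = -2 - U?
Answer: 2812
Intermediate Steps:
148*(X(4, 5*(-3)) + 6) = 148*((-2 - 5*(-3)) + 6) = 148*((-2 - 1*(-15)) + 6) = 148*((-2 + 15) + 6) = 148*(13 + 6) = 148*19 = 2812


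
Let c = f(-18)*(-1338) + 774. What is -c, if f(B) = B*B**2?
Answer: -7803990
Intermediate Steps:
f(B) = B**3
c = 7803990 (c = (-18)**3*(-1338) + 774 = -5832*(-1338) + 774 = 7803216 + 774 = 7803990)
-c = -1*7803990 = -7803990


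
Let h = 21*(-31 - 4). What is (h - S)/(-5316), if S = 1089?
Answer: 152/443 ≈ 0.34312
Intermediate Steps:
h = -735 (h = 21*(-35) = -735)
(h - S)/(-5316) = (-735 - 1*1089)/(-5316) = (-735 - 1089)*(-1/5316) = -1824*(-1/5316) = 152/443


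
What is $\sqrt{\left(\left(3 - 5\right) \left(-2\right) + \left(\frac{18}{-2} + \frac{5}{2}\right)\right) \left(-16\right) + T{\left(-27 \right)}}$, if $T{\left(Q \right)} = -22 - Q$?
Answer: $3 \sqrt{5} \approx 6.7082$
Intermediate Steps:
$\sqrt{\left(\left(3 - 5\right) \left(-2\right) + \left(\frac{18}{-2} + \frac{5}{2}\right)\right) \left(-16\right) + T{\left(-27 \right)}} = \sqrt{\left(\left(3 - 5\right) \left(-2\right) + \left(\frac{18}{-2} + \frac{5}{2}\right)\right) \left(-16\right) - -5} = \sqrt{\left(\left(-2\right) \left(-2\right) + \left(18 \left(- \frac{1}{2}\right) + 5 \cdot \frac{1}{2}\right)\right) \left(-16\right) + \left(-22 + 27\right)} = \sqrt{\left(4 + \left(-9 + \frac{5}{2}\right)\right) \left(-16\right) + 5} = \sqrt{\left(4 - \frac{13}{2}\right) \left(-16\right) + 5} = \sqrt{\left(- \frac{5}{2}\right) \left(-16\right) + 5} = \sqrt{40 + 5} = \sqrt{45} = 3 \sqrt{5}$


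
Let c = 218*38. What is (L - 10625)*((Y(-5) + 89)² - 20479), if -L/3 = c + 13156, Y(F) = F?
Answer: 1005986735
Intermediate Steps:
c = 8284
L = -64320 (L = -3*(8284 + 13156) = -3*21440 = -64320)
(L - 10625)*((Y(-5) + 89)² - 20479) = (-64320 - 10625)*((-5 + 89)² - 20479) = -74945*(84² - 20479) = -74945*(7056 - 20479) = -74945*(-13423) = 1005986735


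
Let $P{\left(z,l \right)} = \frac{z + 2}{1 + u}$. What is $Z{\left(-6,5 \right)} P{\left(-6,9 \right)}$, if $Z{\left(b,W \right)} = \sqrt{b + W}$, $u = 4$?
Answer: $- \frac{4 i}{5} \approx - 0.8 i$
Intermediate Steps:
$Z{\left(b,W \right)} = \sqrt{W + b}$
$P{\left(z,l \right)} = \frac{2}{5} + \frac{z}{5}$ ($P{\left(z,l \right)} = \frac{z + 2}{1 + 4} = \frac{2 + z}{5} = \left(2 + z\right) \frac{1}{5} = \frac{2}{5} + \frac{z}{5}$)
$Z{\left(-6,5 \right)} P{\left(-6,9 \right)} = \sqrt{5 - 6} \left(\frac{2}{5} + \frac{1}{5} \left(-6\right)\right) = \sqrt{-1} \left(\frac{2}{5} - \frac{6}{5}\right) = i \left(- \frac{4}{5}\right) = - \frac{4 i}{5}$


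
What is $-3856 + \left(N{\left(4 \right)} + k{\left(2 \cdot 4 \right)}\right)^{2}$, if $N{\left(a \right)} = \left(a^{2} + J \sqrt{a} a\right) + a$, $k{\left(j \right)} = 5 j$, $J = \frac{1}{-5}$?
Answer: $- \frac{11136}{25} \approx -445.44$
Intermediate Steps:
$J = - \frac{1}{5} \approx -0.2$
$N{\left(a \right)} = a + a^{2} - \frac{a^{\frac{3}{2}}}{5}$ ($N{\left(a \right)} = \left(a^{2} + - \frac{\sqrt{a}}{5} a\right) + a = \left(a^{2} - \frac{a^{\frac{3}{2}}}{5}\right) + a = a + a^{2} - \frac{a^{\frac{3}{2}}}{5}$)
$-3856 + \left(N{\left(4 \right)} + k{\left(2 \cdot 4 \right)}\right)^{2} = -3856 + \left(\left(4 + 4^{2} - \frac{4^{\frac{3}{2}}}{5}\right) + 5 \cdot 2 \cdot 4\right)^{2} = -3856 + \left(\left(4 + 16 - \frac{8}{5}\right) + 5 \cdot 8\right)^{2} = -3856 + \left(\left(4 + 16 - \frac{8}{5}\right) + 40\right)^{2} = -3856 + \left(\frac{92}{5} + 40\right)^{2} = -3856 + \left(\frac{292}{5}\right)^{2} = -3856 + \frac{85264}{25} = - \frac{11136}{25}$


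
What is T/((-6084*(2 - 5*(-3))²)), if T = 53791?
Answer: -53791/1758276 ≈ -0.030593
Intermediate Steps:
T/((-6084*(2 - 5*(-3))²)) = 53791/((-6084*(2 - 5*(-3))²)) = 53791/((-6084*(2 + 15)²)) = 53791/((-6084*17²)) = 53791/((-6084*289)) = 53791/(-1758276) = 53791*(-1/1758276) = -53791/1758276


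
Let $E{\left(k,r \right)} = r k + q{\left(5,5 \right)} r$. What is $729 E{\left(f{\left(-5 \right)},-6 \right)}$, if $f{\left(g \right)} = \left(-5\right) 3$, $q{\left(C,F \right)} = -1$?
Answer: $69984$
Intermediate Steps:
$f{\left(g \right)} = -15$
$E{\left(k,r \right)} = - r + k r$ ($E{\left(k,r \right)} = r k - r = k r - r = - r + k r$)
$729 E{\left(f{\left(-5 \right)},-6 \right)} = 729 \left(- 6 \left(-1 - 15\right)\right) = 729 \left(\left(-6\right) \left(-16\right)\right) = 729 \cdot 96 = 69984$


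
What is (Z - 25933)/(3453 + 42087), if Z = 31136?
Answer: 473/4140 ≈ 0.11425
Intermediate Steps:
(Z - 25933)/(3453 + 42087) = (31136 - 25933)/(3453 + 42087) = 5203/45540 = 5203*(1/45540) = 473/4140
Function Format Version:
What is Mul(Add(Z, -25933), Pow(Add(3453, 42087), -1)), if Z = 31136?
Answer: Rational(473, 4140) ≈ 0.11425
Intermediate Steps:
Mul(Add(Z, -25933), Pow(Add(3453, 42087), -1)) = Mul(Add(31136, -25933), Pow(Add(3453, 42087), -1)) = Mul(5203, Pow(45540, -1)) = Mul(5203, Rational(1, 45540)) = Rational(473, 4140)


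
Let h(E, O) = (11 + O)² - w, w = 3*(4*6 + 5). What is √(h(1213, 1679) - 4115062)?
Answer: I*√1259049 ≈ 1122.1*I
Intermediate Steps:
w = 87 (w = 3*(24 + 5) = 3*29 = 87)
h(E, O) = -87 + (11 + O)² (h(E, O) = (11 + O)² - 1*87 = (11 + O)² - 87 = -87 + (11 + O)²)
√(h(1213, 1679) - 4115062) = √((-87 + (11 + 1679)²) - 4115062) = √((-87 + 1690²) - 4115062) = √((-87 + 2856100) - 4115062) = √(2856013 - 4115062) = √(-1259049) = I*√1259049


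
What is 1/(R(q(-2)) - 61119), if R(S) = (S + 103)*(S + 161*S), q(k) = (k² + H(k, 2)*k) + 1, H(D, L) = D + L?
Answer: 1/26361 ≈ 3.7935e-5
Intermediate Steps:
q(k) = 1 + k² + k*(2 + k) (q(k) = (k² + (k + 2)*k) + 1 = (k² + (2 + k)*k) + 1 = (k² + k*(2 + k)) + 1 = 1 + k² + k*(2 + k))
R(S) = 162*S*(103 + S) (R(S) = (103 + S)*(162*S) = 162*S*(103 + S))
1/(R(q(-2)) - 61119) = 1/(162*(1 + (-2)² - 2*(2 - 2))*(103 + (1 + (-2)² - 2*(2 - 2))) - 61119) = 1/(162*(1 + 4 - 2*0)*(103 + (1 + 4 - 2*0)) - 61119) = 1/(162*(1 + 4 + 0)*(103 + (1 + 4 + 0)) - 61119) = 1/(162*5*(103 + 5) - 61119) = 1/(162*5*108 - 61119) = 1/(87480 - 61119) = 1/26361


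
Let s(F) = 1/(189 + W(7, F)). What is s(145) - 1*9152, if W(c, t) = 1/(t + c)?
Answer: -262927656/28729 ≈ -9152.0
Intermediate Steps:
W(c, t) = 1/(c + t)
s(F) = 1/(189 + 1/(7 + F))
s(145) - 1*9152 = (7 + 145)/(1324 + 189*145) - 1*9152 = 152/(1324 + 27405) - 9152 = 152/28729 - 9152 = -262927656/28729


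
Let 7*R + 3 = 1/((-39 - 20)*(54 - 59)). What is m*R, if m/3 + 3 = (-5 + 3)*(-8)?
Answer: -34476/2065 ≈ -16.695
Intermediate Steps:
m = 39 (m = -9 + 3*((-5 + 3)*(-8)) = -9 + 3*(-2*(-8)) = -9 + 3*16 = -9 + 48 = 39)
R = -884/2065 (R = -3/7 + 1/(7*(((-39 - 20)*(54 - 59)))) = -3/7 + 1/(7*((-59*(-5)))) = -3/7 + (⅐)/295 = -3/7 + (⅐)*(1/295) = -3/7 + 1/2065 = -884/2065 ≈ -0.42809)
m*R = 39*(-884/2065) = -34476/2065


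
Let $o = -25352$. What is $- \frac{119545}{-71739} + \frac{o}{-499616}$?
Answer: $\frac{7693165231}{4480244028} \approx 1.7171$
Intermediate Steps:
$- \frac{119545}{-71739} + \frac{o}{-499616} = - \frac{119545}{-71739} - \frac{25352}{-499616} = \left(-119545\right) \left(- \frac{1}{71739}\right) - - \frac{3169}{62452} = \frac{119545}{71739} + \frac{3169}{62452} = \frac{7693165231}{4480244028}$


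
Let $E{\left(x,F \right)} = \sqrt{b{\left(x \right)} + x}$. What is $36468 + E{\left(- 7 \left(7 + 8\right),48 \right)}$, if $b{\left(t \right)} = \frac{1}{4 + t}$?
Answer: $36468 + \frac{i \sqrt{1071206}}{101} \approx 36468.0 + 10.247 i$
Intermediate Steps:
$E{\left(x,F \right)} = \sqrt{x + \frac{1}{4 + x}}$ ($E{\left(x,F \right)} = \sqrt{\frac{1}{4 + x} + x} = \sqrt{x + \frac{1}{4 + x}}$)
$36468 + E{\left(- 7 \left(7 + 8\right),48 \right)} = 36468 + \sqrt{\frac{1 + - 7 \left(7 + 8\right) \left(4 - 7 \left(7 + 8\right)\right)}{4 - 7 \left(7 + 8\right)}} = 36468 + \sqrt{\frac{1 + \left(-7\right) 15 \left(4 - 105\right)}{4 - 105}} = 36468 + \sqrt{\frac{1 - 105 \left(4 - 105\right)}{4 - 105}} = 36468 + \sqrt{\frac{1 - -10605}{-101}} = 36468 + \sqrt{- \frac{1 + 10605}{101}} = 36468 + \sqrt{\left(- \frac{1}{101}\right) 10606} = 36468 + \sqrt{- \frac{10606}{101}} = 36468 + \frac{i \sqrt{1071206}}{101}$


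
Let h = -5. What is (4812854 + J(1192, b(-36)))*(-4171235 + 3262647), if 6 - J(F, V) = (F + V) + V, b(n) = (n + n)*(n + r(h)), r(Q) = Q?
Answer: -4366459501232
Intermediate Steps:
b(n) = 2*n*(-5 + n) (b(n) = (n + n)*(n - 5) = (2*n)*(-5 + n) = 2*n*(-5 + n))
J(F, V) = 6 - F - 2*V (J(F, V) = 6 - ((F + V) + V) = 6 - (F + 2*V) = 6 + (-F - 2*V) = 6 - F - 2*V)
(4812854 + J(1192, b(-36)))*(-4171235 + 3262647) = (4812854 + (6 - 1*1192 - 4*(-36)*(-5 - 36)))*(-4171235 + 3262647) = (4812854 + (6 - 1192 - 4*(-36)*(-41)))*(-908588) = (4812854 + (6 - 1192 - 2*2952))*(-908588) = (4812854 + (6 - 1192 - 5904))*(-908588) = (4812854 - 7090)*(-908588) = 4805764*(-908588) = -4366459501232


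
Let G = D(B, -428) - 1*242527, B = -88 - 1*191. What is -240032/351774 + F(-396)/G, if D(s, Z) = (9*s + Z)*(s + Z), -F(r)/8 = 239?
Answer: -36767863580/53802250317 ≈ -0.68339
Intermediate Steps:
F(r) = -1912 (F(r) = -8*239 = -1912)
B = -279 (B = -88 - 191 = -279)
D(s, Z) = (Z + s)*(Z + 9*s) (D(s, Z) = (Z + 9*s)*(Z + s) = (Z + s)*(Z + 9*s))
G = 1835346 (G = ((-428)**2 + 9*(-279)**2 + 10*(-428)*(-279)) - 1*242527 = (183184 + 9*77841 + 1194120) - 242527 = (183184 + 700569 + 1194120) - 242527 = 2077873 - 242527 = 1835346)
-240032/351774 + F(-396)/G = -240032/351774 - 1912/1835346 = -240032*1/351774 - 1912*1/1835346 = -120016/175887 - 956/917673 = -36767863580/53802250317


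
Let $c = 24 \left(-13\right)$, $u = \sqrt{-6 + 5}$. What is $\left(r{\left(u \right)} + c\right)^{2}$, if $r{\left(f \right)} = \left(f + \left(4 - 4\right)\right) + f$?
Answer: $97340 - 1248 i \approx 97340.0 - 1248.0 i$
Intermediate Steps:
$u = i$ ($u = \sqrt{-1} = i \approx 1.0 i$)
$c = -312$
$r{\left(f \right)} = 2 f$ ($r{\left(f \right)} = \left(f + \left(4 - 4\right)\right) + f = \left(f + 0\right) + f = f + f = 2 f$)
$\left(r{\left(u \right)} + c\right)^{2} = \left(2 i - 312\right)^{2} = \left(-312 + 2 i\right)^{2}$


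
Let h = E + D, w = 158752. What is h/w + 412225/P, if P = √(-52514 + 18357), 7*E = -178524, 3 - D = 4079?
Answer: -12941/69454 - 412225*I*√34157/34157 ≈ -0.18632 - 2230.5*I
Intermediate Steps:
D = -4076 (D = 3 - 1*4079 = 3 - 4079 = -4076)
E = -178524/7 (E = (⅐)*(-178524) = -178524/7 ≈ -25503.)
P = I*√34157 (P = √(-34157) = I*√34157 ≈ 184.82*I)
h = -207056/7 (h = -178524/7 - 4076 = -207056/7 ≈ -29579.)
h/w + 412225/P = -207056/7/158752 + 412225/((I*√34157)) = -207056/7*1/158752 + 412225*(-I*√34157/34157) = -12941/69454 - 412225*I*√34157/34157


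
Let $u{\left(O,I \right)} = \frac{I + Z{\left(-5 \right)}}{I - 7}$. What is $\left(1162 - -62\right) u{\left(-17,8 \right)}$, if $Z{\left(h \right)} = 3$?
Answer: $13464$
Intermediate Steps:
$u{\left(O,I \right)} = \frac{3 + I}{-7 + I}$ ($u{\left(O,I \right)} = \frac{I + 3}{I - 7} = \frac{3 + I}{-7 + I}$)
$\left(1162 - -62\right) u{\left(-17,8 \right)} = \left(1162 - -62\right) \frac{3 + 8}{-7 + 8} = \left(1162 + 62\right) 1^{-1} \cdot 11 = 1224 \cdot 1 \cdot 11 = 1224 \cdot 11 = 13464$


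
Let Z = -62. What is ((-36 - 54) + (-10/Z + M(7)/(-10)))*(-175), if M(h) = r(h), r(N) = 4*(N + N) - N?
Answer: 1027915/62 ≈ 16579.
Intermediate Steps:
r(N) = 7*N (r(N) = 4*(2*N) - N = 8*N - N = 7*N)
M(h) = 7*h
((-36 - 54) + (-10/Z + M(7)/(-10)))*(-175) = ((-36 - 54) + (-10/(-62) + (7*7)/(-10)))*(-175) = (-90 + (-10*(-1/62) + 49*(-⅒)))*(-175) = (-90 + (5/31 - 49/10))*(-175) = (-90 - 1469/310)*(-175) = -29369/310*(-175) = 1027915/62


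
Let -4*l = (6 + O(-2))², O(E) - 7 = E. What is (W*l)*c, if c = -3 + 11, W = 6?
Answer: -1452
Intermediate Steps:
O(E) = 7 + E
c = 8
l = -121/4 (l = -(6 + (7 - 2))²/4 = -(6 + 5)²/4 = -¼*11² = -¼*121 = -121/4 ≈ -30.250)
(W*l)*c = (6*(-121/4))*8 = -363/2*8 = -1452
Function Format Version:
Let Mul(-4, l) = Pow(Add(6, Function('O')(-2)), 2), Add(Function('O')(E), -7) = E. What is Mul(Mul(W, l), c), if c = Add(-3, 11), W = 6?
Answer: -1452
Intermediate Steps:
Function('O')(E) = Add(7, E)
c = 8
l = Rational(-121, 4) (l = Mul(Rational(-1, 4), Pow(Add(6, Add(7, -2)), 2)) = Mul(Rational(-1, 4), Pow(Add(6, 5), 2)) = Mul(Rational(-1, 4), Pow(11, 2)) = Mul(Rational(-1, 4), 121) = Rational(-121, 4) ≈ -30.250)
Mul(Mul(W, l), c) = Mul(Mul(6, Rational(-121, 4)), 8) = Mul(Rational(-363, 2), 8) = -1452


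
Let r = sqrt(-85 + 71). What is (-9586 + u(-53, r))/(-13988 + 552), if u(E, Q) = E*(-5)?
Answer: 9321/13436 ≈ 0.69373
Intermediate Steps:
r = I*sqrt(14) (r = sqrt(-14) = I*sqrt(14) ≈ 3.7417*I)
u(E, Q) = -5*E
(-9586 + u(-53, r))/(-13988 + 552) = (-9586 - 5*(-53))/(-13988 + 552) = (-9586 + 265)/(-13436) = -9321*(-1/13436) = 9321/13436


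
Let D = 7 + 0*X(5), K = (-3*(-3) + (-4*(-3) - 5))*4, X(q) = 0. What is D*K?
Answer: 448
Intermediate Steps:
K = 64 (K = (9 + (12 - 5))*4 = (9 + 7)*4 = 16*4 = 64)
D = 7 (D = 7 + 0*0 = 7 + 0 = 7)
D*K = 7*64 = 448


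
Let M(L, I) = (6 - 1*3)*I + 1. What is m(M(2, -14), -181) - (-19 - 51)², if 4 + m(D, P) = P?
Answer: -5085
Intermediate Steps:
M(L, I) = 1 + 3*I (M(L, I) = (6 - 3)*I + 1 = 3*I + 1 = 1 + 3*I)
m(D, P) = -4 + P
m(M(2, -14), -181) - (-19 - 51)² = (-4 - 181) - (-19 - 51)² = -185 - 1*(-70)² = -185 - 1*4900 = -185 - 4900 = -5085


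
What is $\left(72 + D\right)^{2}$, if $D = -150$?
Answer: $6084$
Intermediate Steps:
$\left(72 + D\right)^{2} = \left(72 - 150\right)^{2} = \left(-78\right)^{2} = 6084$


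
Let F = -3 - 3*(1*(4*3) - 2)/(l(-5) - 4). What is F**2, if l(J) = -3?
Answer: 81/49 ≈ 1.6531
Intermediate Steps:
F = 9/7 (F = -3 - 3*(1*(4*3) - 2)/(-3 - 4) = -3 - 3*(1*12 - 2)/(-7) = -3 - 3*(12 - 2)*(-1/7) = -3 - 3*10*(-1/7) = -3 - 3*(-10)/7 = -3 - 1*(-30/7) = -3 + 30/7 = 9/7 ≈ 1.2857)
F**2 = (9/7)**2 = 81/49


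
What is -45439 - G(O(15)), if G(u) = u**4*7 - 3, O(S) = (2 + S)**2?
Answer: -48830347523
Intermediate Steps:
G(u) = -3 + 7*u**4 (G(u) = 7*u**4 - 3 = -3 + 7*u**4)
-45439 - G(O(15)) = -45439 - (-3 + 7*((2 + 15)**2)**4) = -45439 - (-3 + 7*(17**2)**4) = -45439 - (-3 + 7*289**4) = -45439 - (-3 + 7*6975757441) = -45439 - (-3 + 48830302087) = -45439 - 1*48830302084 = -45439 - 48830302084 = -48830347523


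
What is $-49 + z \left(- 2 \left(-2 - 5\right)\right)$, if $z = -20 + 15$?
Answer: $-119$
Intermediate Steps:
$z = -5$
$-49 + z \left(- 2 \left(-2 - 5\right)\right) = -49 - 5 \left(- 2 \left(-2 - 5\right)\right) = -49 - 5 \left(\left(-2\right) \left(-7\right)\right) = -49 - 70 = -119$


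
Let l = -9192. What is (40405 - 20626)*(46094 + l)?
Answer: 729884658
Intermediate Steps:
(40405 - 20626)*(46094 + l) = (40405 - 20626)*(46094 - 9192) = 19779*36902 = 729884658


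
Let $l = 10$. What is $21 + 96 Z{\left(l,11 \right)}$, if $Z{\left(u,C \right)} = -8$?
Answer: $-747$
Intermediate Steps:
$21 + 96 Z{\left(l,11 \right)} = 21 + 96 \left(-8\right) = 21 - 768 = -747$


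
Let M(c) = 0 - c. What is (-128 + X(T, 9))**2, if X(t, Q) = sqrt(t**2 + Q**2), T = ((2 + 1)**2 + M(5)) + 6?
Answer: (128 - sqrt(181))**2 ≈ 13121.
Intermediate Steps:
M(c) = -c
T = 10 (T = ((2 + 1)**2 - 1*5) + 6 = (3**2 - 5) + 6 = (9 - 5) + 6 = 4 + 6 = 10)
X(t, Q) = sqrt(Q**2 + t**2)
(-128 + X(T, 9))**2 = (-128 + sqrt(9**2 + 10**2))**2 = (-128 + sqrt(81 + 100))**2 = (-128 + sqrt(181))**2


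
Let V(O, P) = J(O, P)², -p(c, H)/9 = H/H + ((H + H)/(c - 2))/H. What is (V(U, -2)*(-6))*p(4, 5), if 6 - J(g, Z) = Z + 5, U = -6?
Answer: 972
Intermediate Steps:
J(g, Z) = 1 - Z (J(g, Z) = 6 - (Z + 5) = 6 - (5 + Z) = 6 + (-5 - Z) = 1 - Z)
p(c, H) = -9 - 18/(-2 + c) (p(c, H) = -9*(H/H + ((H + H)/(c - 2))/H) = -9*(1 + ((2*H)/(-2 + c))/H) = -9*(1 + (2*H/(-2 + c))/H) = -9*(1 + 2/(-2 + c)) = -9 - 18/(-2 + c))
V(O, P) = (1 - P)²
(V(U, -2)*(-6))*p(4, 5) = ((-1 - 2)²*(-6))*(-9*4/(-2 + 4)) = ((-3)²*(-6))*(-9*4/2) = (9*(-6))*(-9*4*½) = -54*(-18) = 972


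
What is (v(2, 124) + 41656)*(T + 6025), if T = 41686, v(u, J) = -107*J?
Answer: 1354419868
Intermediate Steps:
(v(2, 124) + 41656)*(T + 6025) = (-107*124 + 41656)*(41686 + 6025) = (-13268 + 41656)*47711 = 28388*47711 = 1354419868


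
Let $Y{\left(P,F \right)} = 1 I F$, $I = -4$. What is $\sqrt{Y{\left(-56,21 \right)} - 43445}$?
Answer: $i \sqrt{43529} \approx 208.64 i$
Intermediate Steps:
$Y{\left(P,F \right)} = - 4 F$ ($Y{\left(P,F \right)} = 1 \left(-4\right) F = - 4 F$)
$\sqrt{Y{\left(-56,21 \right)} - 43445} = \sqrt{\left(-4\right) 21 - 43445} = \sqrt{-84 - 43445} = \sqrt{-43529} = i \sqrt{43529}$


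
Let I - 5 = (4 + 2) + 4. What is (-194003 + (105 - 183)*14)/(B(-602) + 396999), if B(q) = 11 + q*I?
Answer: -39019/77596 ≈ -0.50285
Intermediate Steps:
I = 15 (I = 5 + ((4 + 2) + 4) = 5 + (6 + 4) = 5 + 10 = 15)
B(q) = 11 + 15*q (B(q) = 11 + q*15 = 11 + 15*q)
(-194003 + (105 - 183)*14)/(B(-602) + 396999) = (-194003 + (105 - 183)*14)/((11 + 15*(-602)) + 396999) = (-194003 - 78*14)/((11 - 9030) + 396999) = (-194003 - 1092)/(-9019 + 396999) = -195095/387980 = -195095*1/387980 = -39019/77596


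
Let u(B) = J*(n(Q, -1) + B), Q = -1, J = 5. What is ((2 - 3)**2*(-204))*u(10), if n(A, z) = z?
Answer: -9180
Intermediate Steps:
u(B) = -5 + 5*B (u(B) = 5*(-1 + B) = -5 + 5*B)
((2 - 3)**2*(-204))*u(10) = ((2 - 3)**2*(-204))*(-5 + 5*10) = ((-1)**2*(-204))*(-5 + 50) = (1*(-204))*45 = -204*45 = -9180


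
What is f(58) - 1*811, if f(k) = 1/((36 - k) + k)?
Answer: -29195/36 ≈ -810.97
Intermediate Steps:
f(k) = 1/36
f(58) - 1*811 = 1/36 - 1*811 = 1/36 - 811 = -29195/36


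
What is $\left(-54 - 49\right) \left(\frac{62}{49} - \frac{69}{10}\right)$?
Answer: $\frac{284383}{490} \approx 580.37$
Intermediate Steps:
$\left(-54 - 49\right) \left(\frac{62}{49} - \frac{69}{10}\right) = - 103 \left(62 \cdot \frac{1}{49} - \frac{69}{10}\right) = - 103 \left(\frac{62}{49} - \frac{69}{10}\right) = \left(-103\right) \left(- \frac{2761}{490}\right) = \frac{284383}{490}$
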